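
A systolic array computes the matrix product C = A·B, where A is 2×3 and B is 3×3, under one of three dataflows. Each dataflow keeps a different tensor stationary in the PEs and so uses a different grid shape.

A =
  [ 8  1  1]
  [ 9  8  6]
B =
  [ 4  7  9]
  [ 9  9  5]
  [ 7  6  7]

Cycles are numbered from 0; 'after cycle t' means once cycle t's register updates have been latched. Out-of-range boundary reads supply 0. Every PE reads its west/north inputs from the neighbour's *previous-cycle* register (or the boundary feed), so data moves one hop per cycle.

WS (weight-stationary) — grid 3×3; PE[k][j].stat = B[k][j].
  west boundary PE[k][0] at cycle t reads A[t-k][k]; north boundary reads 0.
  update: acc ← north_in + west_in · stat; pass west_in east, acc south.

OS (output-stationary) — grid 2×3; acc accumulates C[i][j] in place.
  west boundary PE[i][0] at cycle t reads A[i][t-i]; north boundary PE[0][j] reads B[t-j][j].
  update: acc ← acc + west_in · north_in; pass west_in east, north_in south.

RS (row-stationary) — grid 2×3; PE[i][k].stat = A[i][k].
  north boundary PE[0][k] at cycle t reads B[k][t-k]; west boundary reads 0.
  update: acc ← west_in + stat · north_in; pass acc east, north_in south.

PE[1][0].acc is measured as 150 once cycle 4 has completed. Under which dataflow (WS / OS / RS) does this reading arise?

WS (3×3 grid), PE[1][0]:
  0: (1,0).acc=0  regs=<0,0>
  1: (1,0).acc=41  regs=<1,41>
  2: (1,0).acc=108  regs=<8,108>
  3: (1,0).acc=0  regs=<0,0>
  4: (1,0).acc=0  regs=<0,0>
OS (2×3 grid), PE[1][0]:
  0: (1,0).acc=0  regs=<0,0>
  1: (1,0).acc=36  regs=<9,4>
  2: (1,0).acc=108  regs=<8,9>
  3: (1,0).acc=150  regs=<6,7>
  4: (1,0).acc=150  regs=<0,0>
RS (2×3 grid), PE[1][0]:
  0: (1,0).acc=0  regs=<0,0>
  1: (1,0).acc=36  regs=<36,4>
  2: (1,0).acc=63  regs=<63,7>
  3: (1,0).acc=81  regs=<81,9>
  4: (1,0).acc=0  regs=<0,0>

dataflow = OS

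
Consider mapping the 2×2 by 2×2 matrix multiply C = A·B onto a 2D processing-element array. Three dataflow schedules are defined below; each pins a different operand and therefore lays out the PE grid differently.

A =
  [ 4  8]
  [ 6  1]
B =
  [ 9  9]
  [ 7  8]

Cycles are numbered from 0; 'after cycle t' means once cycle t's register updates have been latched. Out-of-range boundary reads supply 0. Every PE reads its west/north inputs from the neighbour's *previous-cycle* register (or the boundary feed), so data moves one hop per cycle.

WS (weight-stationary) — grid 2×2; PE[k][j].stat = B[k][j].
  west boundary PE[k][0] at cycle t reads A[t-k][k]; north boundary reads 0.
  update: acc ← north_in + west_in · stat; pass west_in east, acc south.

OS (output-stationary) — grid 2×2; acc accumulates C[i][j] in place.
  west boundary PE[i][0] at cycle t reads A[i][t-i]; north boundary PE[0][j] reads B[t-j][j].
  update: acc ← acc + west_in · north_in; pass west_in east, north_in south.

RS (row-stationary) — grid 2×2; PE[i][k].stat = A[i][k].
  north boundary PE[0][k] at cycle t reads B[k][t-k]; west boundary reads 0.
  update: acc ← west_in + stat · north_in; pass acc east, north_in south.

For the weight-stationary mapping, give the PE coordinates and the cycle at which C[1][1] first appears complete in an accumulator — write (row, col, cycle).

(row, col, cycle) = (1, 1, 3)

WS: C[1][1] accumulates in PE[1][1]:
  0: (1,1).acc=0  regs=<0,0>
  1: (1,1).acc=0  regs=<0,0>
  2: (1,1).acc=100  regs=<8,100>
  3: (1,1).acc=62  regs=<1,62>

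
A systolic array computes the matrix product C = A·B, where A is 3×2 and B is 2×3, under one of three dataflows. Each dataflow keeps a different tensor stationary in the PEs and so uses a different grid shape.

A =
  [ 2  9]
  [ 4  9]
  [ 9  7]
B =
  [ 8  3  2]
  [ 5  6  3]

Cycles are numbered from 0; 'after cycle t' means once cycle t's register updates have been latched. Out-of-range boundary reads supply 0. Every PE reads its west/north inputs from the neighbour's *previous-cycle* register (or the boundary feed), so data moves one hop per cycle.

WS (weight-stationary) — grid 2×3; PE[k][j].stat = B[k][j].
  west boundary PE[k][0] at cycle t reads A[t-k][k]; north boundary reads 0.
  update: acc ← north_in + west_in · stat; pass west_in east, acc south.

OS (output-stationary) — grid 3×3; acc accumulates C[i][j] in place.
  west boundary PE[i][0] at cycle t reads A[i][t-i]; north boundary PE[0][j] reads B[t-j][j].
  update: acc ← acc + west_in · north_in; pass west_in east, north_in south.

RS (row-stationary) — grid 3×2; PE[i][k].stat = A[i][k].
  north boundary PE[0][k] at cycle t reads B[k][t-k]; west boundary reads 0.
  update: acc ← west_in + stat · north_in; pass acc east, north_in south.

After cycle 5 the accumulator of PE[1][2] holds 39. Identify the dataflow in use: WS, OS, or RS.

dataflow = WS

Under WS (2×3), PE[1][2]:
  [0] (1,2) acc=0 (h:0 v:0)
  [1] (1,2) acc=0 (h:0 v:0)
  [2] (1,2) acc=0 (h:0 v:0)
  [3] (1,2) acc=31 (h:9 v:31)
  [4] (1,2) acc=35 (h:9 v:35)
  [5] (1,2) acc=39 (h:7 v:39)
Under OS (3×3), PE[1][2]:
  [0] (1,2) acc=0 (h:0 v:0)
  [1] (1,2) acc=0 (h:0 v:0)
  [2] (1,2) acc=0 (h:0 v:0)
  [3] (1,2) acc=8 (h:4 v:2)
  [4] (1,2) acc=35 (h:9 v:3)
  [5] (1,2) acc=35 (h:0 v:0)
RS: PE[1][2] is outside its 3×2 grid.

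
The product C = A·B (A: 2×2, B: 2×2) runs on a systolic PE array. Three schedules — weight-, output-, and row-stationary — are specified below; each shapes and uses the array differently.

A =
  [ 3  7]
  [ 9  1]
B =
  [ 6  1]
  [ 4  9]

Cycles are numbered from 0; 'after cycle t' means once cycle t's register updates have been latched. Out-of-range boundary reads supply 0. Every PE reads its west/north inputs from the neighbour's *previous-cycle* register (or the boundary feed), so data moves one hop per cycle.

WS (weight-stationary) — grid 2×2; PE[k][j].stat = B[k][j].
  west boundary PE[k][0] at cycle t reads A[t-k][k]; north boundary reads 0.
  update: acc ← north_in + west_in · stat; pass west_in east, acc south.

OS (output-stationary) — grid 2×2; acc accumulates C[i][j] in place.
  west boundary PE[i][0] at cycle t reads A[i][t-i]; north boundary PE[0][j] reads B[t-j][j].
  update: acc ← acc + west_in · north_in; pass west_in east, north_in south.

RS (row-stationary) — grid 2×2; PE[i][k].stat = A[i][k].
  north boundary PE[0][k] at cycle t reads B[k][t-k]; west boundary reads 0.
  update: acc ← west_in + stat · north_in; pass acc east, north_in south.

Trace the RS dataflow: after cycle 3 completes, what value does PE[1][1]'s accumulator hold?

RS 2×2: PE[1][1] cycle-by-cycle (with neighbour feeds):
  0: (0,1).acc=0  regs=<0,0>
  0: (1,0).acc=0  regs=<0,0>
  0: (1,1).acc=0  regs=<0,0>
  1: (0,1).acc=46  regs=<46,4>
  1: (1,0).acc=54  regs=<54,6>
  1: (1,1).acc=0  regs=<0,0>
  2: (0,1).acc=66  regs=<66,9>
  2: (1,0).acc=9  regs=<9,1>
  2: (1,1).acc=58  regs=<58,4>
  3: (0,1).acc=0  regs=<0,0>
  3: (1,0).acc=0  regs=<0,0>
  3: (1,1).acc=18  regs=<18,9>

PE[1][1].acc = 18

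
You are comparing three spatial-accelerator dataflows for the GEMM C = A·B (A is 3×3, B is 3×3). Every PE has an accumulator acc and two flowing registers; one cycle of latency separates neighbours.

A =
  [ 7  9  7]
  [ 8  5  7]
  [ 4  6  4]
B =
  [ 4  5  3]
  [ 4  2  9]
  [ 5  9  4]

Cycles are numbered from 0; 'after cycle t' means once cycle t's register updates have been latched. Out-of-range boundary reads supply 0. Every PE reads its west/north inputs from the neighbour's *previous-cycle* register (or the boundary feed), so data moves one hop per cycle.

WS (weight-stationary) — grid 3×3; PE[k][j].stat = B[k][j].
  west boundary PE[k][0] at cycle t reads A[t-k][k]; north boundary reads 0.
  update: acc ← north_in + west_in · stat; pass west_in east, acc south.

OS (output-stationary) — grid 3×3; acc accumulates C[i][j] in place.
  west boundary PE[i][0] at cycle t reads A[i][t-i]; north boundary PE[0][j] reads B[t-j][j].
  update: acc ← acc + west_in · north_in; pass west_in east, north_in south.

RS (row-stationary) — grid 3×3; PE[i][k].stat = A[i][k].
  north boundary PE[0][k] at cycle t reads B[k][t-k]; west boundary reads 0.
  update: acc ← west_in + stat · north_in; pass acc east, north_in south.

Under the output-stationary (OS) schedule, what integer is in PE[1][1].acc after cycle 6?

OS (3×3). Following PE[1][1] plus its west/north inputs:
  after 0 — PE[0][1] acc=0, pass-E 0, pass-S 0
  after 0 — PE[1][0] acc=0, pass-E 0, pass-S 0
  after 0 — PE[1][1] acc=0, pass-E 0, pass-S 0
  after 1 — PE[0][1] acc=35, pass-E 7, pass-S 5
  after 1 — PE[1][0] acc=32, pass-E 8, pass-S 4
  after 1 — PE[1][1] acc=0, pass-E 0, pass-S 0
  after 2 — PE[0][1] acc=53, pass-E 9, pass-S 2
  after 2 — PE[1][0] acc=52, pass-E 5, pass-S 4
  after 2 — PE[1][1] acc=40, pass-E 8, pass-S 5
  after 3 — PE[0][1] acc=116, pass-E 7, pass-S 9
  after 3 — PE[1][0] acc=87, pass-E 7, pass-S 5
  after 3 — PE[1][1] acc=50, pass-E 5, pass-S 2
  after 4 — PE[0][1] acc=116, pass-E 0, pass-S 0
  after 4 — PE[1][0] acc=87, pass-E 0, pass-S 0
  after 4 — PE[1][1] acc=113, pass-E 7, pass-S 9
  after 5 — PE[0][1] acc=116, pass-E 0, pass-S 0
  after 5 — PE[1][0] acc=87, pass-E 0, pass-S 0
  after 5 — PE[1][1] acc=113, pass-E 0, pass-S 0
  after 6 — PE[0][1] acc=116, pass-E 0, pass-S 0
  after 6 — PE[1][0] acc=87, pass-E 0, pass-S 0
  after 6 — PE[1][1] acc=113, pass-E 0, pass-S 0

PE[1][1].acc = 113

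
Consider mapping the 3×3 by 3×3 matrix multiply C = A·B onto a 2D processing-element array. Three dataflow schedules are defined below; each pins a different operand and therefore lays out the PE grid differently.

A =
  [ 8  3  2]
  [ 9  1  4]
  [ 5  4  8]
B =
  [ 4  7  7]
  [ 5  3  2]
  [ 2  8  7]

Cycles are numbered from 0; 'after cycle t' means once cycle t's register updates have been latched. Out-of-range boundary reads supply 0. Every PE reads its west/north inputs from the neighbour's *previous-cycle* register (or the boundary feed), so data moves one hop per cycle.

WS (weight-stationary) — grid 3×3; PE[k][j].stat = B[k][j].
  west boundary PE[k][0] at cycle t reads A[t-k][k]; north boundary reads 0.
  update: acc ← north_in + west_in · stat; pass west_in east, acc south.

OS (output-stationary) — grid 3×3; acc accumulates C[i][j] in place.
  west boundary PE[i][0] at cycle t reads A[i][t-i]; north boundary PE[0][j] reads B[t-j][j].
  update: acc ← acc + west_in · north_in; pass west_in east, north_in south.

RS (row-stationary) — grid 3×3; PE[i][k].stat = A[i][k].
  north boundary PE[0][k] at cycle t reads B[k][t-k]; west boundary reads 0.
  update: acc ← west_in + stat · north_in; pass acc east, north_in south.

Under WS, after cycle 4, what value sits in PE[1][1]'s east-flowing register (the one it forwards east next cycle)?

WS on a 3×3 grid — tracing PE[1][1] and its feeders:
  t=0 PE[0][1]: acc=0 h=0 v=0
  t=0 PE[1][0]: acc=0 h=0 v=0
  t=0 PE[1][1]: acc=0 h=0 v=0
  t=1 PE[0][1]: acc=56 h=8 v=56
  t=1 PE[1][0]: acc=47 h=3 v=47
  t=1 PE[1][1]: acc=0 h=0 v=0
  t=2 PE[0][1]: acc=63 h=9 v=63
  t=2 PE[1][0]: acc=41 h=1 v=41
  t=2 PE[1][1]: acc=65 h=3 v=65
  t=3 PE[0][1]: acc=35 h=5 v=35
  t=3 PE[1][0]: acc=40 h=4 v=40
  t=3 PE[1][1]: acc=66 h=1 v=66
  t=4 PE[0][1]: acc=0 h=0 v=0
  t=4 PE[1][0]: acc=0 h=0 v=0
  t=4 PE[1][1]: acc=47 h=4 v=47

register = 4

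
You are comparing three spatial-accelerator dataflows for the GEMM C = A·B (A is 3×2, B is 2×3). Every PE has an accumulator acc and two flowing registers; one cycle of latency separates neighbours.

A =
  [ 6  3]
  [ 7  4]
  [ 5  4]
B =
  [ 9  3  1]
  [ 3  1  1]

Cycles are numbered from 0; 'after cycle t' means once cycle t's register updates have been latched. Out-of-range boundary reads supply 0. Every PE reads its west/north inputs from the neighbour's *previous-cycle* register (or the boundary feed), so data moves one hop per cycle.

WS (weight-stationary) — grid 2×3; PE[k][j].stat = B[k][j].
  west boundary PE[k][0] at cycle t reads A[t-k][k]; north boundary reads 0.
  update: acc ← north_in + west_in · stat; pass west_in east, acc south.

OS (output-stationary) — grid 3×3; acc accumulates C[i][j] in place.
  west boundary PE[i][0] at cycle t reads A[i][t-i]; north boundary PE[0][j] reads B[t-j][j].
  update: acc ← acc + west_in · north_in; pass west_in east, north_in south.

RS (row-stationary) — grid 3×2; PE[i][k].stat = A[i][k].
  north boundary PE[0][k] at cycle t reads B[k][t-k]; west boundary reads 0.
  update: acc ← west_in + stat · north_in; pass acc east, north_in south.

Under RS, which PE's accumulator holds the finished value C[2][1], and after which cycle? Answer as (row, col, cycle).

RS — PE[2][1] is where C[2][1] collects:
  cycle 0: PE[2][1] → acc 0, east 0, south 0
  cycle 1: PE[2][1] → acc 0, east 0, south 0
  cycle 2: PE[2][1] → acc 0, east 0, south 0
  cycle 3: PE[2][1] → acc 57, east 57, south 3
  cycle 4: PE[2][1] → acc 19, east 19, south 1

(row, col, cycle) = (2, 1, 4)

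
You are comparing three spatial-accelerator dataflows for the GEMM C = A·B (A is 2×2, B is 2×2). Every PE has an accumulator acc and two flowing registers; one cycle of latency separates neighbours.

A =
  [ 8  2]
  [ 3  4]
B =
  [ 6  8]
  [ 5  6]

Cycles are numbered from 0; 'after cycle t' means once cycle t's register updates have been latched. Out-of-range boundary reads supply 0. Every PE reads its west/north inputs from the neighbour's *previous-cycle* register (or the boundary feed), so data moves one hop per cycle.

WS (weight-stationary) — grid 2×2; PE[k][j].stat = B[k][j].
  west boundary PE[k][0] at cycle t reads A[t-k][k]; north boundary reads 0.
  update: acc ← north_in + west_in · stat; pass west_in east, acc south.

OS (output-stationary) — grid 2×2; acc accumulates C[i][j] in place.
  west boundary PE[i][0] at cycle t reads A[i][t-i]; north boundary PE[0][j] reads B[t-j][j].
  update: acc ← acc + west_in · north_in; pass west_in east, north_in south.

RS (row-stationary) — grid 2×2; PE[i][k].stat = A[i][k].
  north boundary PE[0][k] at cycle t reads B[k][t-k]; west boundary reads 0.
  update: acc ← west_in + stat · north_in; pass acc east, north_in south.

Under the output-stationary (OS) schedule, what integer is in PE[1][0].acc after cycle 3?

PE[1][0].acc = 38

OS (2×2). Following PE[1][0] plus its west/north inputs:
  [0] (0,0) acc=48 (h:8 v:6)
  [0] (1,0) acc=0 (h:0 v:0)
  [1] (0,0) acc=58 (h:2 v:5)
  [1] (1,0) acc=18 (h:3 v:6)
  [2] (0,0) acc=58 (h:0 v:0)
  [2] (1,0) acc=38 (h:4 v:5)
  [3] (0,0) acc=58 (h:0 v:0)
  [3] (1,0) acc=38 (h:0 v:0)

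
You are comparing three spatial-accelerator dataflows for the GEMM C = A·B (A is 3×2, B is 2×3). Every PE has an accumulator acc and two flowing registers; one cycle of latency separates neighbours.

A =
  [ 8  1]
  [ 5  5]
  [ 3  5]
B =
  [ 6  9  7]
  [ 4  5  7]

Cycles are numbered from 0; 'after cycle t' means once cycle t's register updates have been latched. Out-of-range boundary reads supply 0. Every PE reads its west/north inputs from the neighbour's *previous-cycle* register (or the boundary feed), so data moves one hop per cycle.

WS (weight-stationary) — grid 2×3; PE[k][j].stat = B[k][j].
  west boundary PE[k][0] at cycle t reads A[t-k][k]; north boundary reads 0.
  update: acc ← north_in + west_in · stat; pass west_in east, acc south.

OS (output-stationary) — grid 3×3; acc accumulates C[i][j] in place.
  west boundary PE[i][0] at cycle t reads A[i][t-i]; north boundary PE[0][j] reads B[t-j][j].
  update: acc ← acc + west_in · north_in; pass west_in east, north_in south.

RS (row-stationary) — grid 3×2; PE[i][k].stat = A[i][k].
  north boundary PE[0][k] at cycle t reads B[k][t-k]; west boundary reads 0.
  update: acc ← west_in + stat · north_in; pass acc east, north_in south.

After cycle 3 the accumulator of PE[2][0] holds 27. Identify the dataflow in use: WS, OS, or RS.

dataflow = RS

— WS: 2×3 array has no PE[2][0].
OS (3×3 grid), PE[2][0]:
  0: (2,0).acc=0  regs=<0,0>
  1: (2,0).acc=0  regs=<0,0>
  2: (2,0).acc=18  regs=<3,6>
  3: (2,0).acc=38  regs=<5,4>
RS (3×2 grid), PE[2][0]:
  0: (2,0).acc=0  regs=<0,0>
  1: (2,0).acc=0  regs=<0,0>
  2: (2,0).acc=18  regs=<18,6>
  3: (2,0).acc=27  regs=<27,9>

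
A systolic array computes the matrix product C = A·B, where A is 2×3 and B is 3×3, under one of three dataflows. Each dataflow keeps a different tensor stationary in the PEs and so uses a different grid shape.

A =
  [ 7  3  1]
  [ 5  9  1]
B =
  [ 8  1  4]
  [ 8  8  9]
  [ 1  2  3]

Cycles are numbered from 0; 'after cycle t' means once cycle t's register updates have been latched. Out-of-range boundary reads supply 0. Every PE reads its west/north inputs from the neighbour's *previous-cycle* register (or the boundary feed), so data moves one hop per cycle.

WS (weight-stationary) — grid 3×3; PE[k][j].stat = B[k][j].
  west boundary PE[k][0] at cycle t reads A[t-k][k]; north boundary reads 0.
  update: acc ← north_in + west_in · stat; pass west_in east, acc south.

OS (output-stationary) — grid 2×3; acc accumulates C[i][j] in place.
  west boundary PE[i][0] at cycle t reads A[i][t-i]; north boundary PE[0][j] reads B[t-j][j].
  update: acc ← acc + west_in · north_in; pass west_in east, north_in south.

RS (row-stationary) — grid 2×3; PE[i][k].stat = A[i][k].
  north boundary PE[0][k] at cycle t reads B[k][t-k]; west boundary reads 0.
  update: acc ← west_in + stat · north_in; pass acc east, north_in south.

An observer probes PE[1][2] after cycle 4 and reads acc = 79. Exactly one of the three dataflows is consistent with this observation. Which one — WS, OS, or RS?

— WS: 3×3; PE[1][2] trace:
  c0 r1c2: 0 / 0 / 0
  c1 r1c2: 0 / 0 / 0
  c2 r1c2: 0 / 0 / 0
  c3 r1c2: 55 / 3 / 55
  c4 r1c2: 101 / 9 / 101
— OS: 2×3; PE[1][2] trace:
  c0 r1c2: 0 / 0 / 0
  c1 r1c2: 0 / 0 / 0
  c2 r1c2: 0 / 0 / 0
  c3 r1c2: 20 / 5 / 4
  c4 r1c2: 101 / 9 / 9
— RS: 2×3; PE[1][2] trace:
  c0 r1c2: 0 / 0 / 0
  c1 r1c2: 0 / 0 / 0
  c2 r1c2: 0 / 0 / 0
  c3 r1c2: 113 / 113 / 1
  c4 r1c2: 79 / 79 / 2

dataflow = RS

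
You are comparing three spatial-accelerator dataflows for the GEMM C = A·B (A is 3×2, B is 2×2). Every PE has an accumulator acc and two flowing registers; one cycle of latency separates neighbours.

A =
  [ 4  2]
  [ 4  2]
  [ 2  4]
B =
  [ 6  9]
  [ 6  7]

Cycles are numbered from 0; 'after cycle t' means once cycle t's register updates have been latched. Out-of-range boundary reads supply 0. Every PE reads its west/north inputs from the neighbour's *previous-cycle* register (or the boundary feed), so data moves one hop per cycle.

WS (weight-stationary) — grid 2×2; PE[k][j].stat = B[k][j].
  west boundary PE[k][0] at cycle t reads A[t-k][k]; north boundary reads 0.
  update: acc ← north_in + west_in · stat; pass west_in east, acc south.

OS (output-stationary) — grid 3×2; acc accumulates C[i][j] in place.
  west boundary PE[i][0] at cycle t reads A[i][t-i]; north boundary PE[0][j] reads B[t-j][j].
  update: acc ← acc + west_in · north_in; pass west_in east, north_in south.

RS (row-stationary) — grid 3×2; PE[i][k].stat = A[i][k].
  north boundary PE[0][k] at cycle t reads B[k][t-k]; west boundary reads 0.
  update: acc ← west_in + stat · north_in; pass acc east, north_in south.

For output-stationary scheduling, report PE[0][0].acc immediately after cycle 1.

PE[0][0].acc = 36

Tracing OS — 3×2 array, target PE[0][0]:
  c0 r0c0: 24 / 4 / 6
  c1 r0c0: 36 / 2 / 6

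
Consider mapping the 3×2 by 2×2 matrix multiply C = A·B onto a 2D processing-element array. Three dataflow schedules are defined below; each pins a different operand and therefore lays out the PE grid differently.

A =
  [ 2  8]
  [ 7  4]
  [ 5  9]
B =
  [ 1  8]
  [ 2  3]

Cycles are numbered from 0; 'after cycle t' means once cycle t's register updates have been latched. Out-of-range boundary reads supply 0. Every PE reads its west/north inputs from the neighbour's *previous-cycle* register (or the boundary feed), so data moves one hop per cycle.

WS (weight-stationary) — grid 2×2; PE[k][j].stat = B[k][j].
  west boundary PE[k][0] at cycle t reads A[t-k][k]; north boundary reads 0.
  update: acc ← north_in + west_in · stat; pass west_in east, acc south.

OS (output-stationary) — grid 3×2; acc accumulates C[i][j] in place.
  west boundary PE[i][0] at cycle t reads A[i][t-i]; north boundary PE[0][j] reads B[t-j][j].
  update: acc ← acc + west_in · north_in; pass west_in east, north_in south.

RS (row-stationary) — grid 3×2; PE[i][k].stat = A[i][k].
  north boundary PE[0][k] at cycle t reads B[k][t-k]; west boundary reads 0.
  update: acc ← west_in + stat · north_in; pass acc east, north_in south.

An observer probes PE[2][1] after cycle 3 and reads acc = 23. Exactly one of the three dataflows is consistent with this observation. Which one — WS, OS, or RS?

dataflow = RS

WS: PE[2][1] is outside its 2×2 grid.
OS (3×2 grid), PE[2][1]:
  @0  [2,1]  acc 0  |  →0  ↓0
  @1  [2,1]  acc 0  |  →0  ↓0
  @2  [2,1]  acc 0  |  →0  ↓0
  @3  [2,1]  acc 40  |  →5  ↓8
RS (3×2 grid), PE[2][1]:
  @0  [2,1]  acc 0  |  →0  ↓0
  @1  [2,1]  acc 0  |  →0  ↓0
  @2  [2,1]  acc 0  |  →0  ↓0
  @3  [2,1]  acc 23  |  →23  ↓2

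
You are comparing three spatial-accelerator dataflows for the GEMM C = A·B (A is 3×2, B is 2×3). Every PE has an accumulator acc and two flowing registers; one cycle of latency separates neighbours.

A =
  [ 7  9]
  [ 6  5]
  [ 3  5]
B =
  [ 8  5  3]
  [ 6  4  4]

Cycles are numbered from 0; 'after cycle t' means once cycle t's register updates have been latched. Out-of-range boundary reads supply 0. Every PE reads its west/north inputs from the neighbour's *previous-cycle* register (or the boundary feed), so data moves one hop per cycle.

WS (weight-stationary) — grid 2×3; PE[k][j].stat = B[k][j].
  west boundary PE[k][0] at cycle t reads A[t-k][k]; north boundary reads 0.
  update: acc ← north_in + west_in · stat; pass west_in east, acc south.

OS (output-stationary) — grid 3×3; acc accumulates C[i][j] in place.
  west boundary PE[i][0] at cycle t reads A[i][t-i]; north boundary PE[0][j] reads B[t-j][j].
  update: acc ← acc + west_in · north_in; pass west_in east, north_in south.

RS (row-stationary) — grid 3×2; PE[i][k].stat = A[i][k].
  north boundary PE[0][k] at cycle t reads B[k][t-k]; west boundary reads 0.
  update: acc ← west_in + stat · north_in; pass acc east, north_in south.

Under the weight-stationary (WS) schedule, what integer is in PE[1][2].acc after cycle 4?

PE[1][2].acc = 38

Tracing WS — 2×3 array, target PE[1][2]:
  c0 r0c2: 0 / 0 / 0
  c0 r1c1: 0 / 0 / 0
  c0 r1c2: 0 / 0 / 0
  c1 r0c2: 0 / 0 / 0
  c1 r1c1: 0 / 0 / 0
  c1 r1c2: 0 / 0 / 0
  c2 r0c2: 21 / 7 / 21
  c2 r1c1: 71 / 9 / 71
  c2 r1c2: 0 / 0 / 0
  c3 r0c2: 18 / 6 / 18
  c3 r1c1: 50 / 5 / 50
  c3 r1c2: 57 / 9 / 57
  c4 r0c2: 9 / 3 / 9
  c4 r1c1: 35 / 5 / 35
  c4 r1c2: 38 / 5 / 38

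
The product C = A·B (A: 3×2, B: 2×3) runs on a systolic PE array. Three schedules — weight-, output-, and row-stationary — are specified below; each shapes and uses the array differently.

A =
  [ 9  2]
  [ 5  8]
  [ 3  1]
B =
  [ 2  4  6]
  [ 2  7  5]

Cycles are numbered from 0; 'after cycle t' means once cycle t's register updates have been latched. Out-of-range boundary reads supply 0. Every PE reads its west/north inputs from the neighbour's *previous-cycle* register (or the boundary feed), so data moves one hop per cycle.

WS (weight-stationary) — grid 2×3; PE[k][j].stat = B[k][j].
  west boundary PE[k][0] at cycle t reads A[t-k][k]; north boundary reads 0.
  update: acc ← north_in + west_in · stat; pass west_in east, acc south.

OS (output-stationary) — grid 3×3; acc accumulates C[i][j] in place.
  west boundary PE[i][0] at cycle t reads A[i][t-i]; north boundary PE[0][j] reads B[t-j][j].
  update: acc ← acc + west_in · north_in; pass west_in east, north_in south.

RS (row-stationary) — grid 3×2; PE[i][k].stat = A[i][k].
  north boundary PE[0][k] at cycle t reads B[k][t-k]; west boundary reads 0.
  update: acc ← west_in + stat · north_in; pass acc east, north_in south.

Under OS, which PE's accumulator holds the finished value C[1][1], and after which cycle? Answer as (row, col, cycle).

(row, col, cycle) = (1, 1, 3)

OS: C[1][1] accumulates in PE[1][1]:
  [0] (1,1) acc=0 (h:0 v:0)
  [1] (1,1) acc=0 (h:0 v:0)
  [2] (1,1) acc=20 (h:5 v:4)
  [3] (1,1) acc=76 (h:8 v:7)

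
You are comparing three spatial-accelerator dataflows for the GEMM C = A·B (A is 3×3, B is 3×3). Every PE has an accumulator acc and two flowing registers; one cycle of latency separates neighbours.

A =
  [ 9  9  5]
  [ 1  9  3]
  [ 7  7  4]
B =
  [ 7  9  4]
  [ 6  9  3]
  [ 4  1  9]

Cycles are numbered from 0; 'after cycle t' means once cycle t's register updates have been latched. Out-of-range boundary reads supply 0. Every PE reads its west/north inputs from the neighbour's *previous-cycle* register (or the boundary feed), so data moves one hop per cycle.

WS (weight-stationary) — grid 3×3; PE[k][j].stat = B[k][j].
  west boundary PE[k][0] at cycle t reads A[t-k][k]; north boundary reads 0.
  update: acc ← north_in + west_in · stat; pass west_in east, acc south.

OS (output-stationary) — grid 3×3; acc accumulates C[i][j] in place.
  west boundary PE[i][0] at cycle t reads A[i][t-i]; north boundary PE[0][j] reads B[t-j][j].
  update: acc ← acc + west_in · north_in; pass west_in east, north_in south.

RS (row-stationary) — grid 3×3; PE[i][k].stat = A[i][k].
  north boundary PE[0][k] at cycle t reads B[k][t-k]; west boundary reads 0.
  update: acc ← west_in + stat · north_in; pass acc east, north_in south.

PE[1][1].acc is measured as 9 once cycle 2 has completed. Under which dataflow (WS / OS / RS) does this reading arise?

dataflow = OS

— WS: 3×3; PE[1][1] trace:
  0: (1,1).acc=0  regs=<0,0>
  1: (1,1).acc=0  regs=<0,0>
  2: (1,1).acc=162  regs=<9,162>
— OS: 3×3; PE[1][1] trace:
  0: (1,1).acc=0  regs=<0,0>
  1: (1,1).acc=0  regs=<0,0>
  2: (1,1).acc=9  regs=<1,9>
— RS: 3×3; PE[1][1] trace:
  0: (1,1).acc=0  regs=<0,0>
  1: (1,1).acc=0  regs=<0,0>
  2: (1,1).acc=61  regs=<61,6>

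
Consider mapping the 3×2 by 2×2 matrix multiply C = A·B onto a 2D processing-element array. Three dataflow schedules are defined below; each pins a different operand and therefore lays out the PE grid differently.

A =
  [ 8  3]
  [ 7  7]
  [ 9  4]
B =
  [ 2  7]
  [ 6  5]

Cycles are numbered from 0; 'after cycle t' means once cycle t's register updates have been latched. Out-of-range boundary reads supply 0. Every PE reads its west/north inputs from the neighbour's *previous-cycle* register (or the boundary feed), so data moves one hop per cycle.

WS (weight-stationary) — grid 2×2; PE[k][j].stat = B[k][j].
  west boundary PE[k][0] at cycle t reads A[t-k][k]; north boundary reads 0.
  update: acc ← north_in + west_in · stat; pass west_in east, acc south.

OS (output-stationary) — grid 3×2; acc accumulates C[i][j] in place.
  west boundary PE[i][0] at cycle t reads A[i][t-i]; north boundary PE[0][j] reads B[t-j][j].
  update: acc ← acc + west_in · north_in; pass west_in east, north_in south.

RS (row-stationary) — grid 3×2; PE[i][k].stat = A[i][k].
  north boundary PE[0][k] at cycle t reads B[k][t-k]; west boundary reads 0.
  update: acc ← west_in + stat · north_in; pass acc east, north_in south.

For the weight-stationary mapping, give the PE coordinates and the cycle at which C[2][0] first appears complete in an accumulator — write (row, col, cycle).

(row, col, cycle) = (1, 0, 3)

WS: C[2][0] accumulates in PE[1][0]:
  0: (1,0).acc=0  regs=<0,0>
  1: (1,0).acc=34  regs=<3,34>
  2: (1,0).acc=56  regs=<7,56>
  3: (1,0).acc=42  regs=<4,42>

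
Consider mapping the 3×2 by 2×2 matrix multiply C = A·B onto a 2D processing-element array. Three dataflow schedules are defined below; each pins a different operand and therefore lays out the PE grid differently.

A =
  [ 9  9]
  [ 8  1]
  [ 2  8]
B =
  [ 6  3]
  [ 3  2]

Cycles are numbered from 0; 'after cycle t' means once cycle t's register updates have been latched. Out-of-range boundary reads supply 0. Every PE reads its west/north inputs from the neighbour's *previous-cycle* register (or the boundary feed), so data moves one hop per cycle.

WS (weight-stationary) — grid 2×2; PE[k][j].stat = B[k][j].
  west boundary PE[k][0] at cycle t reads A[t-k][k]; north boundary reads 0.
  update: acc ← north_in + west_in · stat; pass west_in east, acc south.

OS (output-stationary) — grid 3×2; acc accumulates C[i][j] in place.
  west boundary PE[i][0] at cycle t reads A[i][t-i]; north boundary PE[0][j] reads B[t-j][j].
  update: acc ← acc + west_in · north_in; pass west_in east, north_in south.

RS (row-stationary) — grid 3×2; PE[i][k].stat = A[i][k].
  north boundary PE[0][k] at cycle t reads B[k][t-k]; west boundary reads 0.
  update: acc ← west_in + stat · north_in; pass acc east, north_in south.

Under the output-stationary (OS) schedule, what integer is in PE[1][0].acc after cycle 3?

PE[1][0].acc = 51

OS 3×2: PE[1][0] cycle-by-cycle (with neighbour feeds):
  cycle 0: PE[0][0] → acc 54, east 9, south 6
  cycle 0: PE[1][0] → acc 0, east 0, south 0
  cycle 1: PE[0][0] → acc 81, east 9, south 3
  cycle 1: PE[1][0] → acc 48, east 8, south 6
  cycle 2: PE[0][0] → acc 81, east 0, south 0
  cycle 2: PE[1][0] → acc 51, east 1, south 3
  cycle 3: PE[0][0] → acc 81, east 0, south 0
  cycle 3: PE[1][0] → acc 51, east 0, south 0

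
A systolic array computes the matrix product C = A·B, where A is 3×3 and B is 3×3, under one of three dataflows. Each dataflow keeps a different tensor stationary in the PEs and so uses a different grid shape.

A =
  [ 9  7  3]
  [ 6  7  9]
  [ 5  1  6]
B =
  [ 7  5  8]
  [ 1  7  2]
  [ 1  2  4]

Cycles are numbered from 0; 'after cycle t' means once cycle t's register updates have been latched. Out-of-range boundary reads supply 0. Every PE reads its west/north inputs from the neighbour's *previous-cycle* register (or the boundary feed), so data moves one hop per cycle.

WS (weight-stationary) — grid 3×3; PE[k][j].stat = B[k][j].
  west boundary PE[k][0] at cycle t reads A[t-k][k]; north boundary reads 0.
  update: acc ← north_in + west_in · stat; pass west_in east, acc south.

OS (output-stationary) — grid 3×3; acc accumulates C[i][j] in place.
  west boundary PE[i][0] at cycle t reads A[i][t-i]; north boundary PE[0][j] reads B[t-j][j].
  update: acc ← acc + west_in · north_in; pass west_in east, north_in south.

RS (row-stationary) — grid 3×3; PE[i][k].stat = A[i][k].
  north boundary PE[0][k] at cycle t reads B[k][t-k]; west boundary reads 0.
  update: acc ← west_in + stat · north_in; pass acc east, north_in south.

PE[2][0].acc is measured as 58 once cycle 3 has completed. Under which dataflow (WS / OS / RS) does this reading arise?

Under WS (3×3), PE[2][0]:
  c0 r2c0: 0 / 0 / 0
  c1 r2c0: 0 / 0 / 0
  c2 r2c0: 73 / 3 / 73
  c3 r2c0: 58 / 9 / 58
Under OS (3×3), PE[2][0]:
  c0 r2c0: 0 / 0 / 0
  c1 r2c0: 0 / 0 / 0
  c2 r2c0: 35 / 5 / 7
  c3 r2c0: 36 / 1 / 1
Under RS (3×3), PE[2][0]:
  c0 r2c0: 0 / 0 / 0
  c1 r2c0: 0 / 0 / 0
  c2 r2c0: 35 / 35 / 7
  c3 r2c0: 25 / 25 / 5

dataflow = WS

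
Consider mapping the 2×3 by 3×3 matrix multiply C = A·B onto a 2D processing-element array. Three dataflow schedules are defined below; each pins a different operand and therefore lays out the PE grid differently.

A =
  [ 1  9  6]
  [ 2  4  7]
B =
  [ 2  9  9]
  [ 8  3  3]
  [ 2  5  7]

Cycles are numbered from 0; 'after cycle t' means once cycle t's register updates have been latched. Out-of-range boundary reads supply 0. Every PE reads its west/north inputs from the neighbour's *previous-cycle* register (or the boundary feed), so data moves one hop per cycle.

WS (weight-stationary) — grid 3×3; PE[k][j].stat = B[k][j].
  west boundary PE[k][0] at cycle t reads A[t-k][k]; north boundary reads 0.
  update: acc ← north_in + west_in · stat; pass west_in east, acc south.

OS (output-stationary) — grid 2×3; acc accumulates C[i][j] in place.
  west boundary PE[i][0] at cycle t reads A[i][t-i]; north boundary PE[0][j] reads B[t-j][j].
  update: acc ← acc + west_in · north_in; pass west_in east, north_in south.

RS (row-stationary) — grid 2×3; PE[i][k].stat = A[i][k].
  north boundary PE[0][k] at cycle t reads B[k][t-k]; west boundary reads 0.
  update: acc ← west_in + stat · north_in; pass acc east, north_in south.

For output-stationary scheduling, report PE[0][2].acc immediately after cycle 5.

OS on a 2×3 grid — tracing PE[0][2] and its feeders:
  0: (0,1).acc=0  regs=<0,0>
  0: (0,2).acc=0  regs=<0,0>
  1: (0,1).acc=9  regs=<1,9>
  1: (0,2).acc=0  regs=<0,0>
  2: (0,1).acc=36  regs=<9,3>
  2: (0,2).acc=9  regs=<1,9>
  3: (0,1).acc=66  regs=<6,5>
  3: (0,2).acc=36  regs=<9,3>
  4: (0,1).acc=66  regs=<0,0>
  4: (0,2).acc=78  regs=<6,7>
  5: (0,1).acc=66  regs=<0,0>
  5: (0,2).acc=78  regs=<0,0>

PE[0][2].acc = 78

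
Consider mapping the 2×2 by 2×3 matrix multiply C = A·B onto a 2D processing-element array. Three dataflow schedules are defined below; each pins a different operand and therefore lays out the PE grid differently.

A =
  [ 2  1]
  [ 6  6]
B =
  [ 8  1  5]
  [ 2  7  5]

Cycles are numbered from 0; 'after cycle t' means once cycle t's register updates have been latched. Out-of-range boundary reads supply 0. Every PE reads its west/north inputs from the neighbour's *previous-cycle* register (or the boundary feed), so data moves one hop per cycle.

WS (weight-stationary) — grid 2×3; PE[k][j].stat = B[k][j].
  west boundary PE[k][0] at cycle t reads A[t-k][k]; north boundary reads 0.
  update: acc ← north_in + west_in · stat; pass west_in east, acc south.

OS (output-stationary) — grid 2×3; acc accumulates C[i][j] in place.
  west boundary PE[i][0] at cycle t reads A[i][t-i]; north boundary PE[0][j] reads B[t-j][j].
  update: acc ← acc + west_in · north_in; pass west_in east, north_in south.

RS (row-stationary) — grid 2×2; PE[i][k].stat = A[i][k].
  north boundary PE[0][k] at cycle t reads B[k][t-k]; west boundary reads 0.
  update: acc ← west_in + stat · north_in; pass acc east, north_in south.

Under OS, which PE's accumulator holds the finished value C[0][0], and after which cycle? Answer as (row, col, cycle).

(row, col, cycle) = (0, 0, 1)

OS: C[0][0] accumulates in PE[0][0]:
  t=0 PE[0][0]: acc=16 h=2 v=8
  t=1 PE[0][0]: acc=18 h=1 v=2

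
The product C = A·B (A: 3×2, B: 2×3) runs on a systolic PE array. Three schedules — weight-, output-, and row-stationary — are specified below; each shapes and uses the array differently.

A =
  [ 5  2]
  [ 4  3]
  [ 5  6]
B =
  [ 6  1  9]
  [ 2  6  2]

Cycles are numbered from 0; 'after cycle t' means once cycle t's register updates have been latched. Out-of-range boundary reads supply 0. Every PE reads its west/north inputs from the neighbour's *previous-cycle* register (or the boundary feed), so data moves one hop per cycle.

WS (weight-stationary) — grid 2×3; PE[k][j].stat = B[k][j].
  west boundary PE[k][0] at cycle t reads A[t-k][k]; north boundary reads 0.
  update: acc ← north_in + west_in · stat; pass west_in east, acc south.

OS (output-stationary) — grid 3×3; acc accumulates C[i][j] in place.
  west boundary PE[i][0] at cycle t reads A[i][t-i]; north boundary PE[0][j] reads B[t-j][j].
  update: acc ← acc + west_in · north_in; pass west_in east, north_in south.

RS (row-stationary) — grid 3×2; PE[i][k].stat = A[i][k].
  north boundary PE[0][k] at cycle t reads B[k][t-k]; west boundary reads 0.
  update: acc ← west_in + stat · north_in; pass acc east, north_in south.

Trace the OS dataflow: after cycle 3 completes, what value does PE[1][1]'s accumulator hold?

PE[1][1].acc = 22

Tracing OS — 3×3 array, target PE[1][1]:
  c0 r0c1: 0 / 0 / 0
  c0 r1c0: 0 / 0 / 0
  c0 r1c1: 0 / 0 / 0
  c1 r0c1: 5 / 5 / 1
  c1 r1c0: 24 / 4 / 6
  c1 r1c1: 0 / 0 / 0
  c2 r0c1: 17 / 2 / 6
  c2 r1c0: 30 / 3 / 2
  c2 r1c1: 4 / 4 / 1
  c3 r0c1: 17 / 0 / 0
  c3 r1c0: 30 / 0 / 0
  c3 r1c1: 22 / 3 / 6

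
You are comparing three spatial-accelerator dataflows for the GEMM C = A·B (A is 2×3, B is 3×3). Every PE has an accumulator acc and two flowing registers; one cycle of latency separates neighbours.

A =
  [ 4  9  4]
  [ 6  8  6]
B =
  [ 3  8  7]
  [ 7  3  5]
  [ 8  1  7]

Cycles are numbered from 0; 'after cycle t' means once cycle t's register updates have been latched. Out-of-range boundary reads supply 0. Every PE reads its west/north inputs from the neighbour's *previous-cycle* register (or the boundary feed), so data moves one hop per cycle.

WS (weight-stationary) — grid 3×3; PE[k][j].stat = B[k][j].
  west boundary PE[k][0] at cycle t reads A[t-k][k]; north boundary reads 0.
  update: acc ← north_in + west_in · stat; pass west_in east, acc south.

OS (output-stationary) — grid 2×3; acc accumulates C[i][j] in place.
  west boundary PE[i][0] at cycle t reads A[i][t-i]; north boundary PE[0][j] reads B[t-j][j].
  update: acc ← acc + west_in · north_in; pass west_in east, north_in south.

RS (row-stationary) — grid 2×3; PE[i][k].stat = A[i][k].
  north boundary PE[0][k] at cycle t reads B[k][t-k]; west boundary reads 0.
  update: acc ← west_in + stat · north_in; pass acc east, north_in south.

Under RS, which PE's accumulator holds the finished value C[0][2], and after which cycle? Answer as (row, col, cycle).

Under RS, C[0][2] lands at PE[0][2]:
  @0  [0,2]  acc 0  |  →0  ↓0
  @1  [0,2]  acc 0  |  →0  ↓0
  @2  [0,2]  acc 107  |  →107  ↓8
  @3  [0,2]  acc 63  |  →63  ↓1
  @4  [0,2]  acc 101  |  →101  ↓7

(row, col, cycle) = (0, 2, 4)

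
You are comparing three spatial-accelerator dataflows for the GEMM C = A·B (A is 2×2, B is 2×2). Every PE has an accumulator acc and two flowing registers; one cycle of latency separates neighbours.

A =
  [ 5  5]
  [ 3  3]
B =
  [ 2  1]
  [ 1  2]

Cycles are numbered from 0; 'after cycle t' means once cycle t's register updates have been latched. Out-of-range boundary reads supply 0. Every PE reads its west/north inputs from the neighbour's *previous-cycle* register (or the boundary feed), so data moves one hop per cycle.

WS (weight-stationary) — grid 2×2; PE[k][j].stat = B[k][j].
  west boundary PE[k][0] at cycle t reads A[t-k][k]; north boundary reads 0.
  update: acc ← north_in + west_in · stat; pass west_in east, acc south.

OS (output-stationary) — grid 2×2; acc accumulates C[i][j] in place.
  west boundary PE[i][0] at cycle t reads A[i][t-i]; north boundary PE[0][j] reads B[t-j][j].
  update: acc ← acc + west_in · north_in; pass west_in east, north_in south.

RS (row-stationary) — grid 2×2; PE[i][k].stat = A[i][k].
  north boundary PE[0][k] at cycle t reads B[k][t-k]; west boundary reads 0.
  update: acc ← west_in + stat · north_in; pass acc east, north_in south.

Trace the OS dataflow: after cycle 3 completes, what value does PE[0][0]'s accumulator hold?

PE[0][0].acc = 15

OS 2×2: PE[0][0] cycle-by-cycle (with neighbour feeds):
  [0] (0,0) acc=10 (h:5 v:2)
  [1] (0,0) acc=15 (h:5 v:1)
  [2] (0,0) acc=15 (h:0 v:0)
  [3] (0,0) acc=15 (h:0 v:0)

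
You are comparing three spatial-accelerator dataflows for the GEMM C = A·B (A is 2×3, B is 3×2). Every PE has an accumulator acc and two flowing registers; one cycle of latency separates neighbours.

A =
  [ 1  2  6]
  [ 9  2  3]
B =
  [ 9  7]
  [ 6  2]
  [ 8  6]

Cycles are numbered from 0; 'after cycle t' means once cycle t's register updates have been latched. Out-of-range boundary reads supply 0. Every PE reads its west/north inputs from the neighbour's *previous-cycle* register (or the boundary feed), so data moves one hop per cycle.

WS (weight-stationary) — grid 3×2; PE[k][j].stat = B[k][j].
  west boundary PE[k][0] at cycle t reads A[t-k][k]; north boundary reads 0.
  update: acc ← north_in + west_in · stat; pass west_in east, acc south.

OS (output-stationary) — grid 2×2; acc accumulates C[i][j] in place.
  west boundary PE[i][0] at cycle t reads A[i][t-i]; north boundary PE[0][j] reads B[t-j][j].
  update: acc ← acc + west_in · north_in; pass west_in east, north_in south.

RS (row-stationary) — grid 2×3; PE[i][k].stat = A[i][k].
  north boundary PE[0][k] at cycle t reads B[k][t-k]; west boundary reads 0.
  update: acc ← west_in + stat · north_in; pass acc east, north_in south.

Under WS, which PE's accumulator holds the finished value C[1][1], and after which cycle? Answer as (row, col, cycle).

(row, col, cycle) = (2, 1, 4)

Under WS, C[1][1] lands at PE[2][1]:
  c0 r2c1: 0 / 0 / 0
  c1 r2c1: 0 / 0 / 0
  c2 r2c1: 0 / 0 / 0
  c3 r2c1: 47 / 6 / 47
  c4 r2c1: 85 / 3 / 85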